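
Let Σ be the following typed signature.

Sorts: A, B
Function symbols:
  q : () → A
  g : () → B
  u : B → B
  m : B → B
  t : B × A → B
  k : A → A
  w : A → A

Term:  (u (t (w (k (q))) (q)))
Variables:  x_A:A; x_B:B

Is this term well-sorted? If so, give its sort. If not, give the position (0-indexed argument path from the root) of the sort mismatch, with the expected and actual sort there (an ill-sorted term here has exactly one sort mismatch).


        (q) : A
      (k (q)) : A
    (w (k (q))) : A
    (q) : A
  (t (w (k (q))) (q)) : ✗ arg 0 at [0, 0] has sort A, expected B

ill-sorted at position [0, 0]: expected B, got A


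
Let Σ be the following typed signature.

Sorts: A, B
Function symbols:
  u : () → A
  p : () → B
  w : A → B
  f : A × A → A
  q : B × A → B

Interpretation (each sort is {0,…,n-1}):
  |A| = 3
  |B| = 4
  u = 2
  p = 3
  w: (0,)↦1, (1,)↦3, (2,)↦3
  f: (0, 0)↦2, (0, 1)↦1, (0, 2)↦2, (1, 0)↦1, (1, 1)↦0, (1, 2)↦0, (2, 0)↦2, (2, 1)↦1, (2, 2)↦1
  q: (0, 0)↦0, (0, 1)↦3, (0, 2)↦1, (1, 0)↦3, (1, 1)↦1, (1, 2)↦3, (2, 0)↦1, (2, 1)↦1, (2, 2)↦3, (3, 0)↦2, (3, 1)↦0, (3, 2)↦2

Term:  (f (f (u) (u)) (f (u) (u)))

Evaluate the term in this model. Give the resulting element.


value = 0

  u = 2
  u = 2
  (f (u) (u)) = f(2, 2) = 1
  u = 2
  u = 2
  (f (u) (u)) = f(2, 2) = 1
  (f (f (u) (u)) (f (u) (u))) = f(1, 1) = 0


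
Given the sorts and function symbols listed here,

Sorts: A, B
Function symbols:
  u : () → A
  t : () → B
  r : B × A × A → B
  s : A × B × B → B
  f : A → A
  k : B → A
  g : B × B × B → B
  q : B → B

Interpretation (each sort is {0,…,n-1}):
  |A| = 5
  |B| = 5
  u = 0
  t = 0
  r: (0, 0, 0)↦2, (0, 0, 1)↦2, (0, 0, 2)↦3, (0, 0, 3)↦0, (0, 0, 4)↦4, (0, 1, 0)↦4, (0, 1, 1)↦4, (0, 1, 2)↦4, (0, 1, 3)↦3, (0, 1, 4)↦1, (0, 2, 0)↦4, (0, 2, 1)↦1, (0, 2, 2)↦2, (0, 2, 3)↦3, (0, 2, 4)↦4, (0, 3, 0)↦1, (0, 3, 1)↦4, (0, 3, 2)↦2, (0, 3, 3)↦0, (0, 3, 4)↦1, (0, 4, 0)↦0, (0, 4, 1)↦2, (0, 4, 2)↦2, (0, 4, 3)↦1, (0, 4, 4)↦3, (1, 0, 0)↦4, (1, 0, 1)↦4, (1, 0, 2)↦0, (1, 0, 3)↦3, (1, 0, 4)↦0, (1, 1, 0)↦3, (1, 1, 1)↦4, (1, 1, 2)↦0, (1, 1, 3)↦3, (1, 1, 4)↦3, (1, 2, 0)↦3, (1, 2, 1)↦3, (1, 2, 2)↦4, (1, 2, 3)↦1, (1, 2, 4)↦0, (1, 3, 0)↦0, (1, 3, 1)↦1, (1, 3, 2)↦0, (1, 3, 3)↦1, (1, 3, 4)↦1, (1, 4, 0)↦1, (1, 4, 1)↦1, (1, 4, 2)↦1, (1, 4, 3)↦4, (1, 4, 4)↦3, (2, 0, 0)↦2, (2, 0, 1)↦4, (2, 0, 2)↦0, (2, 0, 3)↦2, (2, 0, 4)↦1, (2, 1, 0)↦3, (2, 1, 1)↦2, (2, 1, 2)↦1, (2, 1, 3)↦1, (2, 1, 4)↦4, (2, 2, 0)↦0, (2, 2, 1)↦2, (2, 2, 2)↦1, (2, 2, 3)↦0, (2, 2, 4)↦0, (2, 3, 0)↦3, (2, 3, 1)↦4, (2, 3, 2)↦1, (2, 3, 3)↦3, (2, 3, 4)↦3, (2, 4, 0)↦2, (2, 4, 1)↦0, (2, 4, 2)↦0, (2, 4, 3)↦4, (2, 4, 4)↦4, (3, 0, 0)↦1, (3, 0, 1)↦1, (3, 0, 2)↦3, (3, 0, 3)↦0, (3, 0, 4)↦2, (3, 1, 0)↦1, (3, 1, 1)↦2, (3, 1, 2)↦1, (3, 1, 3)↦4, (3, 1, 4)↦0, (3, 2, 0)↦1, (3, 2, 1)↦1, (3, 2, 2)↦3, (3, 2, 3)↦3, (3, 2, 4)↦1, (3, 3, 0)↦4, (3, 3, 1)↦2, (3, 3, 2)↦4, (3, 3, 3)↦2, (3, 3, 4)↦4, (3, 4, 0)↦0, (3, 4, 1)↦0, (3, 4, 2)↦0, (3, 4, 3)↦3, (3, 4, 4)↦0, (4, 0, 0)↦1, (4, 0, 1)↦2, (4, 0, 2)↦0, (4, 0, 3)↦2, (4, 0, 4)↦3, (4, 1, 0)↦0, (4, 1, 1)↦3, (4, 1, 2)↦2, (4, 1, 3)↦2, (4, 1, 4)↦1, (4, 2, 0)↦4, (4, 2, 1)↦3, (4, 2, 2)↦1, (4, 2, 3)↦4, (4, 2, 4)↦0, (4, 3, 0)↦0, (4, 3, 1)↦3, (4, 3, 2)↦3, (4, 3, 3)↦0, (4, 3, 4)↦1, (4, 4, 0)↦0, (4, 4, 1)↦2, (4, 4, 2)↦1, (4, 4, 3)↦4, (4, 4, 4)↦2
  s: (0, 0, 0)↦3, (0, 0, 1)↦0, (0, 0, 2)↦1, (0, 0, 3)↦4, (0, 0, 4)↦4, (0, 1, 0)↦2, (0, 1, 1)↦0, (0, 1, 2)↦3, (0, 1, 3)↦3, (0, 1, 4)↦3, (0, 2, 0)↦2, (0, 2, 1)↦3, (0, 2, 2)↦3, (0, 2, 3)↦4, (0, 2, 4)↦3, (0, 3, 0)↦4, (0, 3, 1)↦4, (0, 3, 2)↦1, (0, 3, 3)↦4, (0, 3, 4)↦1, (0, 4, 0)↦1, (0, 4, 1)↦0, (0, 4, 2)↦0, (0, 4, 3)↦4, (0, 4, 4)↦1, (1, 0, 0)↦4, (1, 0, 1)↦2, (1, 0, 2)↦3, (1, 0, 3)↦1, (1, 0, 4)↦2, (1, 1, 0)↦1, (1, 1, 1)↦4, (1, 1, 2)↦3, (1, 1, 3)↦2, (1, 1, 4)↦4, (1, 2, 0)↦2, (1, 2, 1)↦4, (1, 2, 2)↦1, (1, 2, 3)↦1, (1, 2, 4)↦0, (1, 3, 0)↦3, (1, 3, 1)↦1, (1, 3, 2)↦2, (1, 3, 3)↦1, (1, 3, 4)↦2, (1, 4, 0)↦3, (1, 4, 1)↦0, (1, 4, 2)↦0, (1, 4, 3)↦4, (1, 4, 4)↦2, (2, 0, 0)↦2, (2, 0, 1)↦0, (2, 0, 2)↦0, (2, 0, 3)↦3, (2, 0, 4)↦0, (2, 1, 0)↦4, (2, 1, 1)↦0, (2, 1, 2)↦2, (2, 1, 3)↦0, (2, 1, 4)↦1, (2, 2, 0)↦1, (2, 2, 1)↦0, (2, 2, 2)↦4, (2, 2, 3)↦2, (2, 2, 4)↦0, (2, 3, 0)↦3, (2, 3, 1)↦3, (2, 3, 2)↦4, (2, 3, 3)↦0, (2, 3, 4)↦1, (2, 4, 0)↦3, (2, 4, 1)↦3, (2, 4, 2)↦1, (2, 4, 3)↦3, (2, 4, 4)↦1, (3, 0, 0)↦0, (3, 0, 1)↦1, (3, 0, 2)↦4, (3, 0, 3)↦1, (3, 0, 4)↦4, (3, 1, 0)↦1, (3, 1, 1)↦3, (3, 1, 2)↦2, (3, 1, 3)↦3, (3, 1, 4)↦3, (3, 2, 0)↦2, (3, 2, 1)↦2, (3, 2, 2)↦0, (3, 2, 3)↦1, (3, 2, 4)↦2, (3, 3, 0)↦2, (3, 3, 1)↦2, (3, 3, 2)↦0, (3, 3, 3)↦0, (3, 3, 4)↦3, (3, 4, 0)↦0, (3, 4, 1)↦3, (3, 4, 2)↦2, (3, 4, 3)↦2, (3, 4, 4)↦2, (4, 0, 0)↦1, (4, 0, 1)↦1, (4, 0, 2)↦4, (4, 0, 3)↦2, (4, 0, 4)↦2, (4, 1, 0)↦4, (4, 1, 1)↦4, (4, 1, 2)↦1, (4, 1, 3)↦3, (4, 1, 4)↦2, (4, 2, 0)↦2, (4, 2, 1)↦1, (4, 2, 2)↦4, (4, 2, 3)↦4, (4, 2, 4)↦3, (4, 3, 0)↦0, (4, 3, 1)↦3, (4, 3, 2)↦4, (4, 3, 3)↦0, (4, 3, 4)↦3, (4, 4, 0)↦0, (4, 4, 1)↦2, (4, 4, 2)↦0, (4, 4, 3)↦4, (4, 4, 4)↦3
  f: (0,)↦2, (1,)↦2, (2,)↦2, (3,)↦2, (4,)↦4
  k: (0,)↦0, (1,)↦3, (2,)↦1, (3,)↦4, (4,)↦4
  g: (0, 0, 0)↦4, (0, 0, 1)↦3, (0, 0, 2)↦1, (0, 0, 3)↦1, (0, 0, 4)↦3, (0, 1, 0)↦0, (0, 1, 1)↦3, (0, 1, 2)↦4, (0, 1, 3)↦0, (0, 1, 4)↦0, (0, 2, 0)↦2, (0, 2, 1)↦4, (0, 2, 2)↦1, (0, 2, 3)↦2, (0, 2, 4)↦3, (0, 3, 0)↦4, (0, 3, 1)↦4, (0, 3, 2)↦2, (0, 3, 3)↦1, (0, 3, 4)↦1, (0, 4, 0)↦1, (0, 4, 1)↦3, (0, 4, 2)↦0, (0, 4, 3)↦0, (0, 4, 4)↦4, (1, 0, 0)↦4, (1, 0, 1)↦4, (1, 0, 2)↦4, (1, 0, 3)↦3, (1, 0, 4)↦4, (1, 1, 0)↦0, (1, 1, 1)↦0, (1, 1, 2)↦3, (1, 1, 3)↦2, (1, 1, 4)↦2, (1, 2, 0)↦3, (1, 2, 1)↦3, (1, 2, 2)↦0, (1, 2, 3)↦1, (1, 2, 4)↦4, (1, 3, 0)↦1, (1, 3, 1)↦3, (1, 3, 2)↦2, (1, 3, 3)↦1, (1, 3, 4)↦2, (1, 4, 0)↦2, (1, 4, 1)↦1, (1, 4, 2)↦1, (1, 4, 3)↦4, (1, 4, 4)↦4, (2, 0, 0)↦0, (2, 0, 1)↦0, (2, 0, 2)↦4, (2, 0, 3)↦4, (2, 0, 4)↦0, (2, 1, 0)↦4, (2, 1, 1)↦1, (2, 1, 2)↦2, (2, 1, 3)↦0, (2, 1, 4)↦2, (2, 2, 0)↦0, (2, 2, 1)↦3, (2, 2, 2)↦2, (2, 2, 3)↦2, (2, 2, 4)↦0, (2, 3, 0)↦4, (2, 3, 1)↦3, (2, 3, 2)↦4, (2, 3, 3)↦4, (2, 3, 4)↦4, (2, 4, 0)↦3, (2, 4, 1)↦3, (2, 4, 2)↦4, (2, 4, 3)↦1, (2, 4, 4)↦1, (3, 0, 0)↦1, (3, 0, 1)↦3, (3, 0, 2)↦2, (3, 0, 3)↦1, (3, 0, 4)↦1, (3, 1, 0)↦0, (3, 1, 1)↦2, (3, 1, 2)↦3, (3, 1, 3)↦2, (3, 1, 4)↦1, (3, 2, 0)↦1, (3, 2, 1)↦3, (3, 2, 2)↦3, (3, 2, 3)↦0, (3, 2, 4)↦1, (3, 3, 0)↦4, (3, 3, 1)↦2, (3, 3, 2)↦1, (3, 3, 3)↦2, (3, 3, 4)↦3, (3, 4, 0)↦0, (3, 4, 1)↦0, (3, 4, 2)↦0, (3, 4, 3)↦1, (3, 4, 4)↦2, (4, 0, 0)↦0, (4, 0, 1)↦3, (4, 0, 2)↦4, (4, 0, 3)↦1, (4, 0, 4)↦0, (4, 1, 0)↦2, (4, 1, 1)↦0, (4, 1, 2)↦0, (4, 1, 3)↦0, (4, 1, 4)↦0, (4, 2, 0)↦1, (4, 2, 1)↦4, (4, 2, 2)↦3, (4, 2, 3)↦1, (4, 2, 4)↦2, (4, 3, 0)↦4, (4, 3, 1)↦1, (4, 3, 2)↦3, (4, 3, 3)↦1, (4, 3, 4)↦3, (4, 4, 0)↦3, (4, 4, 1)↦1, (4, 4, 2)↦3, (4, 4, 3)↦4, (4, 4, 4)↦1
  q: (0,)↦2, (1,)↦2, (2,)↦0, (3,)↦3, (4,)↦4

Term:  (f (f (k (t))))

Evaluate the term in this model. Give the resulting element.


  t = 0
  (k (t)) = k(0,) = 0
  (f (k (t))) = f(0,) = 2
  (f (f (k (t)))) = f(2,) = 2

value = 2


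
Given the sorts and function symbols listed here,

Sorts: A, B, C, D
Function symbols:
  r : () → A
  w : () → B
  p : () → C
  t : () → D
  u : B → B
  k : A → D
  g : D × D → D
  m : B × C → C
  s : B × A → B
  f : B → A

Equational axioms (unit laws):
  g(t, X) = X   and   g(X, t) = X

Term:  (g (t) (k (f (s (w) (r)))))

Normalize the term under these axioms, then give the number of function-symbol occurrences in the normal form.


size = 5

1. (g (t) (k (f (s (w) (r)))))  →  (k (f (s (w) (r))))
normal form: (k (f (s (w) (r))))


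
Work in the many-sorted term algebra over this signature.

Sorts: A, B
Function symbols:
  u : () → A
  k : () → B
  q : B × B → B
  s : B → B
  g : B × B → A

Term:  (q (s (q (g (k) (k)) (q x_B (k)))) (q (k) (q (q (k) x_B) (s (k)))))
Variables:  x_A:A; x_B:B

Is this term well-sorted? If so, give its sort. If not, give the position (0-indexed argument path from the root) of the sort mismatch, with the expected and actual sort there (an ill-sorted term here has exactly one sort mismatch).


        (k) : B
        (k) : B
      (g (k) (k)) : A
        x_B : B
        (k) : B
      (q x_B (k)) : B
    (q (g (k) (k)) (q x_B (k))) : ✗ arg 0 at [0, 0, 0] has sort A, expected B
    (k) : B
        (k) : B
        x_B : B
      (q (k) x_B) : B
        (k) : B
      (s (k)) : B
    (q (q (k) x_B) (s (k))) : B
  (q (k) (q (q (k) x_B) (s (k)))) : B

ill-sorted at position [0, 0, 0]: expected B, got A


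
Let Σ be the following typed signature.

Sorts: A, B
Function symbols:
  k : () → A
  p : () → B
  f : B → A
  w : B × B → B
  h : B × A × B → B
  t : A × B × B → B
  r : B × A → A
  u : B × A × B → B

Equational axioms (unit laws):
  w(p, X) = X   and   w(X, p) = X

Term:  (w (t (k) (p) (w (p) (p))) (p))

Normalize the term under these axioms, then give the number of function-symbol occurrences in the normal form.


size = 4

1. (w (t (k) (p) (w (p) (p))) (p))  →  (t (k) (p) (w (p) (p)))
2. (t (k) (p) (w (p) (p)))  →  (t (k) (p) (p))
normal form: (t (k) (p) (p))


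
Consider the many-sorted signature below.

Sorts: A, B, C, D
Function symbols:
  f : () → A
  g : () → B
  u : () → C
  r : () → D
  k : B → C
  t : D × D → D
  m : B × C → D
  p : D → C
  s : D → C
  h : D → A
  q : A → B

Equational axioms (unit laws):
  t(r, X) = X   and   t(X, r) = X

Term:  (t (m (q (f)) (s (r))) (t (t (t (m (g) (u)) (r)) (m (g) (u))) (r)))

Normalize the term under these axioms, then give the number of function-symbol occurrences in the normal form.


size = 13

1. (t (m (q (f)) (s (r))) (t (t (t (m (g) (u)) (r)) (m (g) (u))) (r)))  →  (t (m (q (f)) (s (r))) (t (t (m (g) (u)) (r)) (m (g) (u))))
2. (t (m (q (f)) (s (r))) (t (t (m (g) (u)) (r)) (m (g) (u))))  →  (t (m (q (f)) (s (r))) (t (m (g) (u)) (m (g) (u))))
normal form: (t (m (q (f)) (s (r))) (t (m (g) (u)) (m (g) (u))))


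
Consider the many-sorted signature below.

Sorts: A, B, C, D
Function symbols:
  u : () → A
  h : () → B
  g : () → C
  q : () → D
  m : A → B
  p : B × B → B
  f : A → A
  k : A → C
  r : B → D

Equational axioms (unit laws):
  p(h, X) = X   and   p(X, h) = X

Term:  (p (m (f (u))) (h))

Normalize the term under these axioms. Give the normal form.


1. (p (m (f (u))) (h))  →  (m (f (u)))

normal form = (m (f (u)))


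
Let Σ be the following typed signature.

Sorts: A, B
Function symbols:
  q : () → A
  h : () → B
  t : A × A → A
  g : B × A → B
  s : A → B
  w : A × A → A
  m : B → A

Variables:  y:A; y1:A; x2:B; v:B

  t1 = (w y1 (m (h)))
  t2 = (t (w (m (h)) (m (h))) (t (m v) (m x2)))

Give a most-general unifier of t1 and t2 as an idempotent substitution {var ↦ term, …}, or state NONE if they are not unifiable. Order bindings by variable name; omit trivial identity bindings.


head clash or occurs-check failure — not unifiable

NONE (not unifiable)


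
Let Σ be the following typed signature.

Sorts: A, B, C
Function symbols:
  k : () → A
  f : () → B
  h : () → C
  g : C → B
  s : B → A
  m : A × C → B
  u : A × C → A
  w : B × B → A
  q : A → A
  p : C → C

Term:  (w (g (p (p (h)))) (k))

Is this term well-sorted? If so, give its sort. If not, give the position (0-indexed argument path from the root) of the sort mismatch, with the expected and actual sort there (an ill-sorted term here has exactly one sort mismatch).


ill-sorted at position [1]: expected B, got A

        (h) : C
      (p (h)) : C
    (p (p (h))) : C
  (g (p (p (h)))) : B
  (k) : A
(w (g (p (p (h)))) (k)) : ✗ arg 1 at [1] has sort A, expected B


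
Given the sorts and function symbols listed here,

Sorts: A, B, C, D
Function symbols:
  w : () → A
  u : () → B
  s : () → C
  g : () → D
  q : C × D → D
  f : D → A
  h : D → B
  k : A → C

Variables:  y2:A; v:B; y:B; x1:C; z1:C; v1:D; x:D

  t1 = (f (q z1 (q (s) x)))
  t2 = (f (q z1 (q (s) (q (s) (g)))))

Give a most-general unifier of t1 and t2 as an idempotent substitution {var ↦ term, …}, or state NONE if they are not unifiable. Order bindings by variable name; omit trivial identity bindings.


{x ↦ (q (s) (g))}


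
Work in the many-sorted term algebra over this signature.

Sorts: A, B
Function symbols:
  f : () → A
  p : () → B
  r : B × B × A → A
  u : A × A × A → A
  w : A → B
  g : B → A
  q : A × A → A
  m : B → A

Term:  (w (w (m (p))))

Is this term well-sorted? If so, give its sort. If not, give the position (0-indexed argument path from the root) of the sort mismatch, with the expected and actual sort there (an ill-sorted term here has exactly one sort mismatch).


      (p) : B
    (m (p)) : A
  (w (m (p))) : B
(w (w (m (p)))) : ✗ arg 0 at [0] has sort B, expected A

ill-sorted at position [0]: expected A, got B


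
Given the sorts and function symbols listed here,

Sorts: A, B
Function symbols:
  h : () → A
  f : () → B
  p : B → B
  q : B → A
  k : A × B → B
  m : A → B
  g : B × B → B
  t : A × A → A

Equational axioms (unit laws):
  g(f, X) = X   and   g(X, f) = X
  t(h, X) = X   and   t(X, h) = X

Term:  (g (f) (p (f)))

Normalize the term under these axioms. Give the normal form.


1. (g (f) (p (f)))  →  (p (f))

normal form = (p (f))


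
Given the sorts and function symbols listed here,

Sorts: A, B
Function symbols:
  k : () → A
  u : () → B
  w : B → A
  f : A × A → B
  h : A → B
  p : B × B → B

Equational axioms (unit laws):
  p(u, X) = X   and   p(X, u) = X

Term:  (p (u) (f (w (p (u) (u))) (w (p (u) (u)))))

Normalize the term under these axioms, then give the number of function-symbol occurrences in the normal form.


size = 5

1. (p (u) (f (w (p (u) (u))) (w (p (u) (u)))))  →  (f (w (p (u) (u))) (w (p (u) (u))))
2. (f (w (p (u) (u))) (w (p (u) (u))))  →  (f (w (u)) (w (p (u) (u))))
3. (f (w (u)) (w (p (u) (u))))  →  (f (w (u)) (w (u)))
normal form: (f (w (u)) (w (u)))


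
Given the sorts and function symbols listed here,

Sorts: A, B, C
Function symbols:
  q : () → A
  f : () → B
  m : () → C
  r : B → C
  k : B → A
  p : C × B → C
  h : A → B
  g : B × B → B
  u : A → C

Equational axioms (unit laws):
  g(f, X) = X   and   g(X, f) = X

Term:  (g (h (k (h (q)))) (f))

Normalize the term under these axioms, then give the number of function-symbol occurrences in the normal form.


1. (g (h (k (h (q)))) (f))  →  (h (k (h (q))))
normal form: (h (k (h (q))))

size = 4


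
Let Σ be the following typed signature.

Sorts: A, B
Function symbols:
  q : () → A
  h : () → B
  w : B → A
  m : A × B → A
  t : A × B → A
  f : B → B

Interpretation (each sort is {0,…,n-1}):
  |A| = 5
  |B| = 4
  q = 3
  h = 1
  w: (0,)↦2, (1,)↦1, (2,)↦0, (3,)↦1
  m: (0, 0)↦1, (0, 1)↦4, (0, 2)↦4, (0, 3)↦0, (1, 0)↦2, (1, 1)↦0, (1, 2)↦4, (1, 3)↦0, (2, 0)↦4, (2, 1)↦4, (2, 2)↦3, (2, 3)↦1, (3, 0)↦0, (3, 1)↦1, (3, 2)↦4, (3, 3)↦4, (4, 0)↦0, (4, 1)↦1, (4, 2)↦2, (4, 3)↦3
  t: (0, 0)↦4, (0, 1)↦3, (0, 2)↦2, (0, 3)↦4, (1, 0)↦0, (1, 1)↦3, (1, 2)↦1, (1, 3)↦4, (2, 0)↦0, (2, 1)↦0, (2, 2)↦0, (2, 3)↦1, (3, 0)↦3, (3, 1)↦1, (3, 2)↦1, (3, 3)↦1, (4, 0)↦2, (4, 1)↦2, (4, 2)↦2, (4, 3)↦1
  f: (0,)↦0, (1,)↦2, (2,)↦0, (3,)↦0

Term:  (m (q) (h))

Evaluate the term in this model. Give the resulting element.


  q = 3
  h = 1
  (m (q) (h)) = m(3, 1) = 1

value = 1


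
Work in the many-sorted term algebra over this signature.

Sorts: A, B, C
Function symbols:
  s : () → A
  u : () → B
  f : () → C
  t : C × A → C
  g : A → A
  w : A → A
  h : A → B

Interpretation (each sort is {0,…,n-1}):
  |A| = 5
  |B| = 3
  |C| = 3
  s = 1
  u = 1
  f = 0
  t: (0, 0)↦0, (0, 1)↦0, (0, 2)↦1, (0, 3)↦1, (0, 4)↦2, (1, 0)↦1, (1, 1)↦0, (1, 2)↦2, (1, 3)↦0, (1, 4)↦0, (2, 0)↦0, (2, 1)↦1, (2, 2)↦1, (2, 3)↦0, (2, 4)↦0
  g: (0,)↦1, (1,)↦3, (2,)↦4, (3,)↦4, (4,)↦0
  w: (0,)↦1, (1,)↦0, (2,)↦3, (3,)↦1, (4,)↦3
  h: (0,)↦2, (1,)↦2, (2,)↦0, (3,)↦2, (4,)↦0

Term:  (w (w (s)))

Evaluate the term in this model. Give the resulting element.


  s = 1
  (w (s)) = w(1,) = 0
  (w (w (s))) = w(0,) = 1

value = 1


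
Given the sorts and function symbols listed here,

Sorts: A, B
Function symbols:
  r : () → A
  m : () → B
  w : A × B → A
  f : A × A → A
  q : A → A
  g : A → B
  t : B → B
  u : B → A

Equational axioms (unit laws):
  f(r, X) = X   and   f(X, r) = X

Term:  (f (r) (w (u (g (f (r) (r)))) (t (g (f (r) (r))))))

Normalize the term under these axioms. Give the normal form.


normal form = (w (u (g (r))) (t (g (r))))

1. (f (r) (w (u (g (f (r) (r)))) (t (g (f (r) (r))))))  →  (w (u (g (f (r) (r)))) (t (g (f (r) (r)))))
2. (w (u (g (f (r) (r)))) (t (g (f (r) (r)))))  →  (w (u (g (r))) (t (g (f (r) (r)))))
3. (w (u (g (r))) (t (g (f (r) (r)))))  →  (w (u (g (r))) (t (g (r))))


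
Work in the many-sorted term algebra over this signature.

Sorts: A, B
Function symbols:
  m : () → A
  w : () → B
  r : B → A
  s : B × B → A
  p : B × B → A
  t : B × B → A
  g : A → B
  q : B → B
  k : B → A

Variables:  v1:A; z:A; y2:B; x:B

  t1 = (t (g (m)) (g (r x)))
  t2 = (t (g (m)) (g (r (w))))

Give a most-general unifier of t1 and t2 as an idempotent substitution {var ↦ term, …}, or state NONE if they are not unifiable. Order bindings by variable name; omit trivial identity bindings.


{x ↦ (w)}


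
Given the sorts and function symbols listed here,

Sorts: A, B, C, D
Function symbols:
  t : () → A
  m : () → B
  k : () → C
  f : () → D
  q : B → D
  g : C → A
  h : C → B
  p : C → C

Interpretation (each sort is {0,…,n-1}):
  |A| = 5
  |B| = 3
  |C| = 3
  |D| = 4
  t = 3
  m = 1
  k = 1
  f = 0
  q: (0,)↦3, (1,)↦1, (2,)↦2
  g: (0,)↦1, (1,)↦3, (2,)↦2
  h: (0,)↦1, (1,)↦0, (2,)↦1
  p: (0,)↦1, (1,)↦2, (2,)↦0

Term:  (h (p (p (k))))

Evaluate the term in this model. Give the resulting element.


value = 1

  k = 1
  (p (k)) = p(1,) = 2
  (p (p (k))) = p(2,) = 0
  (h (p (p (k)))) = h(0,) = 1


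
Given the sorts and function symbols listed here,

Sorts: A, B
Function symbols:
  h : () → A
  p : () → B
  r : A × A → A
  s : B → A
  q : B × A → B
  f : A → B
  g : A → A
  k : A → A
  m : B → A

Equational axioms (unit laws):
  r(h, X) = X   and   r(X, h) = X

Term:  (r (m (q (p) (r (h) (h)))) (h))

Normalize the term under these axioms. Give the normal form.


1. (r (m (q (p) (r (h) (h)))) (h))  →  (m (q (p) (r (h) (h))))
2. (m (q (p) (r (h) (h))))  →  (m (q (p) (h)))

normal form = (m (q (p) (h)))


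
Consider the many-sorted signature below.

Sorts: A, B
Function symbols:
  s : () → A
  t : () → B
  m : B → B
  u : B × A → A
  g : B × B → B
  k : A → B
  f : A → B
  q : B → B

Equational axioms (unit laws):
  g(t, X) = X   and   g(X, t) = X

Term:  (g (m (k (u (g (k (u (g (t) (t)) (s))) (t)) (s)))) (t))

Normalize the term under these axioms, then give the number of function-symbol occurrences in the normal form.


1. (g (m (k (u (g (k (u (g (t) (t)) (s))) (t)) (s)))) (t))  →  (m (k (u (g (k (u (g (t) (t)) (s))) (t)) (s))))
2. (m (k (u (g (k (u (g (t) (t)) (s))) (t)) (s))))  →  (m (k (u (k (u (g (t) (t)) (s))) (s))))
3. (m (k (u (k (u (g (t) (t)) (s))) (s))))  →  (m (k (u (k (u (t) (s))) (s))))
normal form: (m (k (u (k (u (t) (s))) (s))))

size = 8


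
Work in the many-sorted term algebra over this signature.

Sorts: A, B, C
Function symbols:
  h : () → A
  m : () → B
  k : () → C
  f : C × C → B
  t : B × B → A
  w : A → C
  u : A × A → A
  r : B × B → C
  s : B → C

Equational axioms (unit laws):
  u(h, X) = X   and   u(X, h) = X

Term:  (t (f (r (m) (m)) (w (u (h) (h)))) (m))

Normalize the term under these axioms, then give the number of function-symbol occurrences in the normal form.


size = 8

1. (t (f (r (m) (m)) (w (u (h) (h)))) (m))  →  (t (f (r (m) (m)) (w (h))) (m))
normal form: (t (f (r (m) (m)) (w (h))) (m))


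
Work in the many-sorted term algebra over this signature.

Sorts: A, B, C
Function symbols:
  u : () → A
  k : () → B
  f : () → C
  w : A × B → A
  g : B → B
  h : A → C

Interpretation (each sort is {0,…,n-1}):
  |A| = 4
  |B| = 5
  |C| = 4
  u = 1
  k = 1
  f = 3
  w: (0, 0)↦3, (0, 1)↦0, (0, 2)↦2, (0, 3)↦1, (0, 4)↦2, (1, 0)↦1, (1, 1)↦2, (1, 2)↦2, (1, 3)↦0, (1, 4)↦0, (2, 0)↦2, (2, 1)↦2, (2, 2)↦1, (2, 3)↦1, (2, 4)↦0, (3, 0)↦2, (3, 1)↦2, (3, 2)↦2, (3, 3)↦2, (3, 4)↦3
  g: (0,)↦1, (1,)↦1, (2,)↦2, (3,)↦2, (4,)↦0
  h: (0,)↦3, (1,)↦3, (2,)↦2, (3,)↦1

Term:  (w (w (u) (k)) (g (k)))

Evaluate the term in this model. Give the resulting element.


  u = 1
  k = 1
  (w (u) (k)) = w(1, 1) = 2
  k = 1
  (g (k)) = g(1,) = 1
  (w (w (u) (k)) (g (k))) = w(2, 1) = 2

value = 2


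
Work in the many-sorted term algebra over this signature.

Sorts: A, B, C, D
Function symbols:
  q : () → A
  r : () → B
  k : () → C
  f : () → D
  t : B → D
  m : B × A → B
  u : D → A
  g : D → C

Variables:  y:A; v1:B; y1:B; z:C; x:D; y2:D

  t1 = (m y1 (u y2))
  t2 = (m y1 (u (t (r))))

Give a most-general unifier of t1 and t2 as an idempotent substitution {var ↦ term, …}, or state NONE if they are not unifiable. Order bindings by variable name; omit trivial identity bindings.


{y2 ↦ (t (r))}


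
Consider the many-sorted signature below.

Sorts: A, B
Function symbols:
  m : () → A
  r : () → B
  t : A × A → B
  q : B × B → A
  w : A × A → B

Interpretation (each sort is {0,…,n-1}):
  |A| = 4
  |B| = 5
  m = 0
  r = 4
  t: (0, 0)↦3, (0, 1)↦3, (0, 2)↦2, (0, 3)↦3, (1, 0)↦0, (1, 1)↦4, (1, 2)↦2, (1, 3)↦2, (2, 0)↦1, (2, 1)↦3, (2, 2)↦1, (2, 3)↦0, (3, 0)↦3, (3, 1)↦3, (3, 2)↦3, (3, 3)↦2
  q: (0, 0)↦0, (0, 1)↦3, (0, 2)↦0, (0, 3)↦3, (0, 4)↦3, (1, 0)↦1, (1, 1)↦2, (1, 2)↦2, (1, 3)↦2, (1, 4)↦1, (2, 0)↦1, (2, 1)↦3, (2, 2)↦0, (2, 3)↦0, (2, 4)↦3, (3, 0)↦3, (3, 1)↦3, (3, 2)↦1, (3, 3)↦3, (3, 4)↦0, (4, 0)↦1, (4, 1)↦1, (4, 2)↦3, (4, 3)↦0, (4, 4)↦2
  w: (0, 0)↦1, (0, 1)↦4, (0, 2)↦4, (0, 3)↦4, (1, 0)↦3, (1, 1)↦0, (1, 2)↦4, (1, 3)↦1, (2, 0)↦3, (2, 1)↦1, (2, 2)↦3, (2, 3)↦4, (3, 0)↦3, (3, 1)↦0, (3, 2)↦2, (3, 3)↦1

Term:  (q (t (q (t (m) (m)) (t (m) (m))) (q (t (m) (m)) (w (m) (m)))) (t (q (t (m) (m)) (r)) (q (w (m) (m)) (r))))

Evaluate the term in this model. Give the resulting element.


  m = 0
  m = 0
  (t (m) (m)) = t(0, 0) = 3
  m = 0
  m = 0
  (t (m) (m)) = t(0, 0) = 3
  (q (t (m) (m)) (t (m) (m))) = q(3, 3) = 3
  m = 0
  m = 0
  (t (m) (m)) = t(0, 0) = 3
  m = 0
  m = 0
  (w (m) (m)) = w(0, 0) = 1
  (q (t (m) (m)) (w (m) (m))) = q(3, 1) = 3
  (t (q (t (m) (m)) (t (m) (m))) (q (t (m) (m)) (w (m) (m)))) = t(3, 3) = 2
  m = 0
  m = 0
  (t (m) (m)) = t(0, 0) = 3
  r = 4
  (q (t (m) (m)) (r)) = q(3, 4) = 0
  m = 0
  m = 0
  (w (m) (m)) = w(0, 0) = 1
  r = 4
  (q (w (m) (m)) (r)) = q(1, 4) = 1
  (t (q (t (m) (m)) (r)) (q (w (m) (m)) (r))) = t(0, 1) = 3
  (q (t (q (t (m) (m)) (t (m) (m))) (q (t (m) (m)) (w (m) (m)))) (t (q (t (m) (m)) (r)) (q (w (m) (m)) (r)))) = q(2, 3) = 0

value = 0


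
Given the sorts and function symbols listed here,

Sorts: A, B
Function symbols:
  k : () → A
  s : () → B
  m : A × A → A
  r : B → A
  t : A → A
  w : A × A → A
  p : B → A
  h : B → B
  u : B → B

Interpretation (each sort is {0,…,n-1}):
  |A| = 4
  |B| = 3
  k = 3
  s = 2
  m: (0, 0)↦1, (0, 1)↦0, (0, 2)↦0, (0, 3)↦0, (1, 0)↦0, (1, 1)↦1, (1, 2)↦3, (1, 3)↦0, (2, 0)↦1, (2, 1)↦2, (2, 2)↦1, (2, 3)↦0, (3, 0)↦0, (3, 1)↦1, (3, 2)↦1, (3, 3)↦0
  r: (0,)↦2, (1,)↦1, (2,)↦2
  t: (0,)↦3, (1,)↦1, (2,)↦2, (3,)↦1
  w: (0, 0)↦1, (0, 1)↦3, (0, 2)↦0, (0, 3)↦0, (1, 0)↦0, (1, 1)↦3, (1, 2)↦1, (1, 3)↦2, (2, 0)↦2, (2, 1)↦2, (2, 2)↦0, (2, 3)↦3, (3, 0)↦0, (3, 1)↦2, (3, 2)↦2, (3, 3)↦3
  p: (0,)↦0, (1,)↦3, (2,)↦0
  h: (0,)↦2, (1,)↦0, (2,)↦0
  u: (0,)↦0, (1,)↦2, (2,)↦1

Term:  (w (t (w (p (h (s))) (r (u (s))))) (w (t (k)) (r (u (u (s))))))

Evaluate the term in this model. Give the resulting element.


  s = 2
  (h (s)) = h(2,) = 0
  (p (h (s))) = p(0,) = 0
  s = 2
  (u (s)) = u(2,) = 1
  (r (u (s))) = r(1,) = 1
  (w (p (h (s))) (r (u (s)))) = w(0, 1) = 3
  (t (w (p (h (s))) (r (u (s))))) = t(3,) = 1
  k = 3
  (t (k)) = t(3,) = 1
  s = 2
  (u (s)) = u(2,) = 1
  (u (u (s))) = u(1,) = 2
  (r (u (u (s)))) = r(2,) = 2
  (w (t (k)) (r (u (u (s))))) = w(1, 2) = 1
  (w (t (w (p (h (s))) (r (u (s))))) (w (t (k)) (r (u (u (s)))))) = w(1, 1) = 3

value = 3


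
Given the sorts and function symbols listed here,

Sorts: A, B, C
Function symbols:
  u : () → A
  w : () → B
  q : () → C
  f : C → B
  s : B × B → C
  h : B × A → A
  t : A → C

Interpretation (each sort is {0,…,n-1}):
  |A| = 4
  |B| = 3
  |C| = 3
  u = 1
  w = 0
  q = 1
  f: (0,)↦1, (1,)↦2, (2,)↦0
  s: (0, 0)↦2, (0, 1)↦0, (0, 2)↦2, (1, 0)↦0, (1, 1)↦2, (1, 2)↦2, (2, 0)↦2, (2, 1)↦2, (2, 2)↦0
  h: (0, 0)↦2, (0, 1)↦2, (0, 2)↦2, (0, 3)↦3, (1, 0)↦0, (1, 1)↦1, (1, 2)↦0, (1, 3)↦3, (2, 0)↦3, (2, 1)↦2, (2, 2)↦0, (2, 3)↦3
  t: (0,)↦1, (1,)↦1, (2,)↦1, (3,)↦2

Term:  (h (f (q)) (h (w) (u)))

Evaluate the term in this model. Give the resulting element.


value = 0

  q = 1
  (f (q)) = f(1,) = 2
  w = 0
  u = 1
  (h (w) (u)) = h(0, 1) = 2
  (h (f (q)) (h (w) (u))) = h(2, 2) = 0


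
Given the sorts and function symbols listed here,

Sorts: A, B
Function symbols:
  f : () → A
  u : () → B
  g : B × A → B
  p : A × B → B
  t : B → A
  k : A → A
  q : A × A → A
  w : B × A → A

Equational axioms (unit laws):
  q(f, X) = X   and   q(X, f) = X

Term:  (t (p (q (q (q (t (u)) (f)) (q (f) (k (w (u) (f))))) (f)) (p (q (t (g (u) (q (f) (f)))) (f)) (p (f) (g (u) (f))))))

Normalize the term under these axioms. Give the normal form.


normal form = (t (p (q (t (u)) (k (w (u) (f)))) (p (t (g (u) (f))) (p (f) (g (u) (f))))))

1. (t (p (q (q (q (t (u)) (f)) (q (f) (k (w (u) (f))))) (f)) (p (q (t (g (u) (q (f) (f)))) (f)) (p (f) (g (u) (f))))))  →  (t (p (q (q (t (u)) (f)) (q (f) (k (w (u) (f))))) (p (q (t (g (u) (q (f) (f)))) (f)) (p (f) (g (u) (f))))))
2. (t (p (q (q (t (u)) (f)) (q (f) (k (w (u) (f))))) (p (q (t (g (u) (q (f) (f)))) (f)) (p (f) (g (u) (f))))))  →  (t (p (q (t (u)) (q (f) (k (w (u) (f))))) (p (q (t (g (u) (q (f) (f)))) (f)) (p (f) (g (u) (f))))))
3. (t (p (q (t (u)) (q (f) (k (w (u) (f))))) (p (q (t (g (u) (q (f) (f)))) (f)) (p (f) (g (u) (f))))))  →  (t (p (q (t (u)) (k (w (u) (f)))) (p (q (t (g (u) (q (f) (f)))) (f)) (p (f) (g (u) (f))))))
4. (t (p (q (t (u)) (k (w (u) (f)))) (p (q (t (g (u) (q (f) (f)))) (f)) (p (f) (g (u) (f))))))  →  (t (p (q (t (u)) (k (w (u) (f)))) (p (t (g (u) (q (f) (f)))) (p (f) (g (u) (f))))))
5. (t (p (q (t (u)) (k (w (u) (f)))) (p (t (g (u) (q (f) (f)))) (p (f) (g (u) (f))))))  →  (t (p (q (t (u)) (k (w (u) (f)))) (p (t (g (u) (f))) (p (f) (g (u) (f))))))


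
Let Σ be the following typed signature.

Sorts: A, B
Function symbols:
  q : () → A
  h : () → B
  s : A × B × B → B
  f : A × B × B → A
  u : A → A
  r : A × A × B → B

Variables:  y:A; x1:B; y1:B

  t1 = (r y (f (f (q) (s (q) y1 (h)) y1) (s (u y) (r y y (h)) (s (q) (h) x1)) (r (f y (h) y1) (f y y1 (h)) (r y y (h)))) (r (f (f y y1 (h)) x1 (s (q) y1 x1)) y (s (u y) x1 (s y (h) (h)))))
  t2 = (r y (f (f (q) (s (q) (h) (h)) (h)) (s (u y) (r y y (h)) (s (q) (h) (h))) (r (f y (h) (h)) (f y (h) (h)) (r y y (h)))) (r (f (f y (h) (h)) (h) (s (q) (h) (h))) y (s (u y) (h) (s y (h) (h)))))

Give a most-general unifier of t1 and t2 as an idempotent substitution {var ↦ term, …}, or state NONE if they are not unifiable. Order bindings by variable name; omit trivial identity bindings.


{x1 ↦ (h), y1 ↦ (h)}


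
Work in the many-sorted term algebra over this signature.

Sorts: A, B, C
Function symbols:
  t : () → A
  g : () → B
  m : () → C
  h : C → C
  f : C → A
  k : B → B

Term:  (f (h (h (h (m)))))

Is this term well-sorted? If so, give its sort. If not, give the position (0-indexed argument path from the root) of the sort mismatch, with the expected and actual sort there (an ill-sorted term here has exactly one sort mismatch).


        (m) : C
      (h (m)) : C
    (h (h (m))) : C
  (h (h (h (m)))) : C
(f (h (h (h (m))))) : A

well-sorted; sort = A


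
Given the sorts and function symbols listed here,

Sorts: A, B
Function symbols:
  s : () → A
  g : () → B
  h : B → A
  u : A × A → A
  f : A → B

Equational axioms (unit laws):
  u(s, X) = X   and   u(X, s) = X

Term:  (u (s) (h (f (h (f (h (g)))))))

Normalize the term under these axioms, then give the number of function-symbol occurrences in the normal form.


size = 6

1. (u (s) (h (f (h (f (h (g)))))))  →  (h (f (h (f (h (g))))))
normal form: (h (f (h (f (h (g))))))


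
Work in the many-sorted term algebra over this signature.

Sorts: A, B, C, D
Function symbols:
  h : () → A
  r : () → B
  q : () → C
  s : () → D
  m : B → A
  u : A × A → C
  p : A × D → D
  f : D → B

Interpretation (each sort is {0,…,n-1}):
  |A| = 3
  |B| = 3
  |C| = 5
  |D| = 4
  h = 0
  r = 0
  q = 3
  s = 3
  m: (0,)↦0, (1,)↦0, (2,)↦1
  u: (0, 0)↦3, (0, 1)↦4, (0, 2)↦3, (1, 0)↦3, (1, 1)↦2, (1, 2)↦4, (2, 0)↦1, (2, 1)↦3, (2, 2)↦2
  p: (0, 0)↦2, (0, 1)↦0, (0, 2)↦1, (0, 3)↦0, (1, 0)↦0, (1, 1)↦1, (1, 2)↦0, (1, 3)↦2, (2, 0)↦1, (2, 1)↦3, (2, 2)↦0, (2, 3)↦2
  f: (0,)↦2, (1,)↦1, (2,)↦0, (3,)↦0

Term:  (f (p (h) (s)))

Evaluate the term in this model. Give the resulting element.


  h = 0
  s = 3
  (p (h) (s)) = p(0, 3) = 0
  (f (p (h) (s))) = f(0,) = 2

value = 2


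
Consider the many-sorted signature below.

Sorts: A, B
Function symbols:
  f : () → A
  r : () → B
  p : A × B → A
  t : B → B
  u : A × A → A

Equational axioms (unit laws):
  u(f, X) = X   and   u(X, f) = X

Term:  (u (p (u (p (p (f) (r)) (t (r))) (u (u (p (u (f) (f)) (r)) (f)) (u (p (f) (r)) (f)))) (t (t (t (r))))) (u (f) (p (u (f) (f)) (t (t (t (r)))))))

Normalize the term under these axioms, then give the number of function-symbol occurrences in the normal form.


1. (u (p (u (p (p (f) (r)) (t (r))) (u (u (p (u (f) (f)) (r)) (f)) (u (p (f) (r)) (f)))) (t (t (t (r))))) (u (f) (p (u (f) (f)) (t (t (t (r)))))))  →  (u (p (u (p (p (f) (r)) (t (r))) (u (p (u (f) (f)) (r)) (u (p (f) (r)) (f)))) (t (t (t (r))))) (u (f) (p (u (f) (f)) (t (t (t (r)))))))
2. (u (p (u (p (p (f) (r)) (t (r))) (u (p (u (f) (f)) (r)) (u (p (f) (r)) (f)))) (t (t (t (r))))) (u (f) (p (u (f) (f)) (t (t (t (r)))))))  →  (u (p (u (p (p (f) (r)) (t (r))) (u (p (f) (r)) (u (p (f) (r)) (f)))) (t (t (t (r))))) (u (f) (p (u (f) (f)) (t (t (t (r)))))))
3. (u (p (u (p (p (f) (r)) (t (r))) (u (p (f) (r)) (u (p (f) (r)) (f)))) (t (t (t (r))))) (u (f) (p (u (f) (f)) (t (t (t (r)))))))  →  (u (p (u (p (p (f) (r)) (t (r))) (u (p (f) (r)) (p (f) (r)))) (t (t (t (r))))) (u (f) (p (u (f) (f)) (t (t (t (r)))))))
4. (u (p (u (p (p (f) (r)) (t (r))) (u (p (f) (r)) (p (f) (r)))) (t (t (t (r))))) (u (f) (p (u (f) (f)) (t (t (t (r)))))))  →  (u (p (u (p (p (f) (r)) (t (r))) (u (p (f) (r)) (p (f) (r)))) (t (t (t (r))))) (p (u (f) (f)) (t (t (t (r))))))
5. (u (p (u (p (p (f) (r)) (t (r))) (u (p (f) (r)) (p (f) (r)))) (t (t (t (r))))) (p (u (f) (f)) (t (t (t (r))))))  →  (u (p (u (p (p (f) (r)) (t (r))) (u (p (f) (r)) (p (f) (r)))) (t (t (t (r))))) (p (f) (t (t (t (r))))))
normal form: (u (p (u (p (p (f) (r)) (t (r))) (u (p (f) (r)) (p (f) (r)))) (t (t (t (r))))) (p (f) (t (t (t (r))))))

size = 26


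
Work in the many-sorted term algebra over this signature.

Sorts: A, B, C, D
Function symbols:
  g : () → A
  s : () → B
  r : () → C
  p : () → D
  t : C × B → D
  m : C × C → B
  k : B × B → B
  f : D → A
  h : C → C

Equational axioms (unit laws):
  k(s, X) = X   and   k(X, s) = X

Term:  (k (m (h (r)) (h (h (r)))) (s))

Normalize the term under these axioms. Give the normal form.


normal form = (m (h (r)) (h (h (r))))

1. (k (m (h (r)) (h (h (r)))) (s))  →  (m (h (r)) (h (h (r))))


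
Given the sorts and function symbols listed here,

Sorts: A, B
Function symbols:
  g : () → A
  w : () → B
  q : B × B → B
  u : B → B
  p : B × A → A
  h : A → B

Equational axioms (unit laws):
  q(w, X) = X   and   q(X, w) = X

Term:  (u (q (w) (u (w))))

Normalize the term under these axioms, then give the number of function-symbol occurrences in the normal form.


1. (u (q (w) (u (w))))  →  (u (u (w)))
normal form: (u (u (w)))

size = 3


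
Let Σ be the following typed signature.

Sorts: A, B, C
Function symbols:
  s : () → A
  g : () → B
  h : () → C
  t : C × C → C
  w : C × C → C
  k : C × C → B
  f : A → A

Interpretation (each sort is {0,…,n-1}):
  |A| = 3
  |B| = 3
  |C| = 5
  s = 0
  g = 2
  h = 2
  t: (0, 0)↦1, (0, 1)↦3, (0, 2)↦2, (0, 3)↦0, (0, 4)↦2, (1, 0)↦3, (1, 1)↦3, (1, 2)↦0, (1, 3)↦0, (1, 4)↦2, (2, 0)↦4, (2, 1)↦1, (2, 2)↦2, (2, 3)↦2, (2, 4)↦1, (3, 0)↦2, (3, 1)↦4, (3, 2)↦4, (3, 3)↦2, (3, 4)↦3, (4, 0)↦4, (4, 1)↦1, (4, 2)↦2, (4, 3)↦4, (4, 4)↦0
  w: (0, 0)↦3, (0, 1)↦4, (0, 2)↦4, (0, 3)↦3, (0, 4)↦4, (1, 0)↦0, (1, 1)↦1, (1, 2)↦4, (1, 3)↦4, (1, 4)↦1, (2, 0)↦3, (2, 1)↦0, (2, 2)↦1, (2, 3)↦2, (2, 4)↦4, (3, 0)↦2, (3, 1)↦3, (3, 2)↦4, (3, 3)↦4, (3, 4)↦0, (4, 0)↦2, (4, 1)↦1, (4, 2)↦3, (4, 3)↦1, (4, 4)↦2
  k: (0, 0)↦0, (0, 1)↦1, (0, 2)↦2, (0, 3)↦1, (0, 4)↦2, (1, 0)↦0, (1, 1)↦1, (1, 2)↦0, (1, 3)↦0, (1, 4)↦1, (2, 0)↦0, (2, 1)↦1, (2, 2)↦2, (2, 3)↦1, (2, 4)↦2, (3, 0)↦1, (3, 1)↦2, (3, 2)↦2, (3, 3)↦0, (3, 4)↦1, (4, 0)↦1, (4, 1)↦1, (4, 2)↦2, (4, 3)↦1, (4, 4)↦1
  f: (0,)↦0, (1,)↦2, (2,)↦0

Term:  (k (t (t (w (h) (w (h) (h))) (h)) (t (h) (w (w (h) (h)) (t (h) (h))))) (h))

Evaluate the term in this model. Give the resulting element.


value = 0

  h = 2
  h = 2
  h = 2
  (w (h) (h)) = w(2, 2) = 1
  (w (h) (w (h) (h))) = w(2, 1) = 0
  h = 2
  (t (w (h) (w (h) (h))) (h)) = t(0, 2) = 2
  h = 2
  h = 2
  h = 2
  (w (h) (h)) = w(2, 2) = 1
  h = 2
  h = 2
  (t (h) (h)) = t(2, 2) = 2
  (w (w (h) (h)) (t (h) (h))) = w(1, 2) = 4
  (t (h) (w (w (h) (h)) (t (h) (h)))) = t(2, 4) = 1
  (t (t (w (h) (w (h) (h))) (h)) (t (h) (w (w (h) (h)) (t (h) (h))))) = t(2, 1) = 1
  h = 2
  (k (t (t (w (h) (w (h) (h))) (h)) (t (h) (w (w (h) (h)) (t (h) (h))))) (h)) = k(1, 2) = 0


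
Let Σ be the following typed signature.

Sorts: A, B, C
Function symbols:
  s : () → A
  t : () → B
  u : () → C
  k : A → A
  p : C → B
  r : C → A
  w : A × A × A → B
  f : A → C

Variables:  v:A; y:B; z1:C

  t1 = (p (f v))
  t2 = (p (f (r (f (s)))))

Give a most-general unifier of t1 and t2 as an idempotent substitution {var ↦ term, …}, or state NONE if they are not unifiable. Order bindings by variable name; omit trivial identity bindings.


{v ↦ (r (f (s)))}


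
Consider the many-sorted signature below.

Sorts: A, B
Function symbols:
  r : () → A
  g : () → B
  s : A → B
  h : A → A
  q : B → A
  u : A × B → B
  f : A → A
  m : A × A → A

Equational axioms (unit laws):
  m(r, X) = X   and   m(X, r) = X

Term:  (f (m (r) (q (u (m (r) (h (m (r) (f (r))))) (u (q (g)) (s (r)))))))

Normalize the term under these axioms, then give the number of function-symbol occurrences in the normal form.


1. (f (m (r) (q (u (m (r) (h (m (r) (f (r))))) (u (q (g)) (s (r)))))))  →  (f (q (u (m (r) (h (m (r) (f (r))))) (u (q (g)) (s (r))))))
2. (f (q (u (m (r) (h (m (r) (f (r))))) (u (q (g)) (s (r))))))  →  (f (q (u (h (m (r) (f (r)))) (u (q (g)) (s (r))))))
3. (f (q (u (h (m (r) (f (r)))) (u (q (g)) (s (r))))))  →  (f (q (u (h (f (r))) (u (q (g)) (s (r))))))
normal form: (f (q (u (h (f (r))) (u (q (g)) (s (r))))))

size = 11


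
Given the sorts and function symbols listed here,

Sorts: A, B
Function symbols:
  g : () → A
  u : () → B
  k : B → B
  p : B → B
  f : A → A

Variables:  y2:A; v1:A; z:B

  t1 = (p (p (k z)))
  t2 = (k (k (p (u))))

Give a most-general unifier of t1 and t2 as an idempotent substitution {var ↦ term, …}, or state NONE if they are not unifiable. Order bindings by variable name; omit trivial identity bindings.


NONE (not unifiable)

head clash or occurs-check failure — not unifiable


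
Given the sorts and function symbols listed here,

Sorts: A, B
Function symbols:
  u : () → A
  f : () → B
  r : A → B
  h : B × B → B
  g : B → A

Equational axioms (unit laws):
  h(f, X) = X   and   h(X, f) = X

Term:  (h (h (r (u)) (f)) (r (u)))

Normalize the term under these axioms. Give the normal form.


1. (h (h (r (u)) (f)) (r (u)))  →  (h (r (u)) (r (u)))

normal form = (h (r (u)) (r (u)))


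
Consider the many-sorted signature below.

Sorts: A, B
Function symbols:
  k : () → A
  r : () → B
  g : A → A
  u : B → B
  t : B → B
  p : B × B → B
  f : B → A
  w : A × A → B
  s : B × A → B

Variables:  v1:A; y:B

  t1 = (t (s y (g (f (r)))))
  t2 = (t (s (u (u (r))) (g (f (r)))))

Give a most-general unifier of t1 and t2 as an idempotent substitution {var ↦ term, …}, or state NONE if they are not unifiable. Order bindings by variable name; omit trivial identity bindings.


{y ↦ (u (u (r)))}


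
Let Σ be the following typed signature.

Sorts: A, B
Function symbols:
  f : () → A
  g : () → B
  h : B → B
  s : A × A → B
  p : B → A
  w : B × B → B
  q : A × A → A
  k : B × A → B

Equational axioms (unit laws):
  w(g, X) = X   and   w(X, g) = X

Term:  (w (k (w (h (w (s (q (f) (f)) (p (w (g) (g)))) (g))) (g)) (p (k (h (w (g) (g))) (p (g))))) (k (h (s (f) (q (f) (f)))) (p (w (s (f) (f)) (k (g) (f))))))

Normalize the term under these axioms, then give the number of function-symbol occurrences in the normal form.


1. (w (k (w (h (w (s (q (f) (f)) (p (w (g) (g)))) (g))) (g)) (p (k (h (w (g) (g))) (p (g))))) (k (h (s (f) (q (f) (f)))) (p (w (s (f) (f)) (k (g) (f))))))  →  (w (k (h (w (s (q (f) (f)) (p (w (g) (g)))) (g))) (p (k (h (w (g) (g))) (p (g))))) (k (h (s (f) (q (f) (f)))) (p (w (s (f) (f)) (k (g) (f))))))
2. (w (k (h (w (s (q (f) (f)) (p (w (g) (g)))) (g))) (p (k (h (w (g) (g))) (p (g))))) (k (h (s (f) (q (f) (f)))) (p (w (s (f) (f)) (k (g) (f))))))  →  (w (k (h (s (q (f) (f)) (p (w (g) (g))))) (p (k (h (w (g) (g))) (p (g))))) (k (h (s (f) (q (f) (f)))) (p (w (s (f) (f)) (k (g) (f))))))
3. (w (k (h (s (q (f) (f)) (p (w (g) (g))))) (p (k (h (w (g) (g))) (p (g))))) (k (h (s (f) (q (f) (f)))) (p (w (s (f) (f)) (k (g) (f))))))  →  (w (k (h (s (q (f) (f)) (p (g)))) (p (k (h (w (g) (g))) (p (g))))) (k (h (s (f) (q (f) (f)))) (p (w (s (f) (f)) (k (g) (f))))))
4. (w (k (h (s (q (f) (f)) (p (g)))) (p (k (h (w (g) (g))) (p (g))))) (k (h (s (f) (q (f) (f)))) (p (w (s (f) (f)) (k (g) (f))))))  →  (w (k (h (s (q (f) (f)) (p (g)))) (p (k (h (g)) (p (g))))) (k (h (s (f) (q (f) (f)))) (p (w (s (f) (f)) (k (g) (f))))))
normal form: (w (k (h (s (q (f) (f)) (p (g)))) (p (k (h (g)) (p (g))))) (k (h (s (f) (q (f) (f)))) (p (w (s (f) (f)) (k (g) (f))))))

size = 30


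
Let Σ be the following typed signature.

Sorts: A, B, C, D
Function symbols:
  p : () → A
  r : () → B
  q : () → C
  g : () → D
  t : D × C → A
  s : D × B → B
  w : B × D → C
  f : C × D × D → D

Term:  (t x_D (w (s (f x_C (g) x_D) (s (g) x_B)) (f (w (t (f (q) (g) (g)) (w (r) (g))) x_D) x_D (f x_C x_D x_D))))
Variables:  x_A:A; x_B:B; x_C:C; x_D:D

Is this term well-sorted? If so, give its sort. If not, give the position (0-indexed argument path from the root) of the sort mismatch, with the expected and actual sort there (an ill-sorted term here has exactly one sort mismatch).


  x_D : D
        x_C : C
        (g) : D
        x_D : D
      (f x_C (g) x_D) : D
        (g) : D
        x_B : B
      (s (g) x_B) : B
    (s (f x_C (g) x_D) (s (g) x_B)) : B
            (q) : C
            (g) : D
            (g) : D
          (f (q) (g) (g)) : D
            (r) : B
            (g) : D
          (w (r) (g)) : C
        (t (f (q) (g) (g)) (w (r) (g))) : A
        x_D : D
      (w (t (f (q) (g) (g)) (w (r) (g))) x_D) : ✗ arg 0 at [1, 1, 0, 0] has sort A, expected B
      x_D : D
        x_C : C
        x_D : D
        x_D : D
      (f x_C x_D x_D) : D

ill-sorted at position [1, 1, 0, 0]: expected B, got A
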